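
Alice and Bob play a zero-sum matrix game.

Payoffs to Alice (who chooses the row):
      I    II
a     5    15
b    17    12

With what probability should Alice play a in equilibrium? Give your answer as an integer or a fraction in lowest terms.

Row minima are 5 and 12, so Alice's maximin is 12; column maxima are 17 and 15, so Bob's minimax is 15. These differ, so the equilibrium is in mixed strategies.
Let Alice play a with probability p. Bob is indifferent when 5p + 17(1−p) = 15p + 12(1−p), giving p = 1/3.

1/3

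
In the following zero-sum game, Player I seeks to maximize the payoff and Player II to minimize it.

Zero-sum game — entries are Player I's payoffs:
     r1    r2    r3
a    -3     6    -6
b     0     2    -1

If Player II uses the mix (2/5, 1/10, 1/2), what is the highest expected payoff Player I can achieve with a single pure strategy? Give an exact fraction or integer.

-3/10

a: (-3)·(2/5) + (6)·(1/10) + (-6)·(1/2) = -18/5.
b: (0)·(2/5) + (2)·(1/10) + (-1)·(1/2) = -3/10.
The best pure response is b with expected payoff -3/10.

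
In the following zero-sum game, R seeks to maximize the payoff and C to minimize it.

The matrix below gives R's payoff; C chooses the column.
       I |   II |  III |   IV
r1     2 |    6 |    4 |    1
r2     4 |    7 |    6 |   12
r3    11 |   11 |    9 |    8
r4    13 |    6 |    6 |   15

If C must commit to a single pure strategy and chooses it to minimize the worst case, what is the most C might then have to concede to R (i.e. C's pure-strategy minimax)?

The worst case (largest entry) in each column is I: 13, II: 11, III: 9, IV: 15.
The best (smallest) of these is 9.

9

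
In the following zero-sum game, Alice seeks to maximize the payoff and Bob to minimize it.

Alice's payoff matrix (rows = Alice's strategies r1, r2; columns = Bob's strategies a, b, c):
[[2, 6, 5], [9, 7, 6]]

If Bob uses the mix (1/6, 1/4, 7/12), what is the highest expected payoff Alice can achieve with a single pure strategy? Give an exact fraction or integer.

r1: (2)·(1/6) + (6)·(1/4) + (5)·(7/12) = 19/4.
r2: (9)·(1/6) + (7)·(1/4) + (6)·(7/12) = 27/4.
The best pure response is r2 with expected payoff 27/4.

27/4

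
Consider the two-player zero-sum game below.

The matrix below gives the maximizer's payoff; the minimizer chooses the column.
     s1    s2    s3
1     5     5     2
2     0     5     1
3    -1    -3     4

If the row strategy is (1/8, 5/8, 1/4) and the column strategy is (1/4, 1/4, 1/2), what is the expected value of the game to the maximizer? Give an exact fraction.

Against (1/4, 1/4, 1/2), each row's expected payoff is 1: 7/2; 2: 7/4; 3: 1.
Taking the (1/8, 5/8, 1/4)-weighted average: (1/8)·(7/2) + (5/8)·(7/4) + (1/4)·(1) = 57/32.

57/32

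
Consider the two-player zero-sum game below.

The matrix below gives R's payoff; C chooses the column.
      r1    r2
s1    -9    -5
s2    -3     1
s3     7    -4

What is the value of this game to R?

Row s1 is strictly dominated by row s2, so R never plays it.
The remaining 2×2 game on (s2, s3) × (r1, r2) has no saddle point. Let R play s2 with probability p; indifference gives −3p + 7(1−p) = p − 4(1−p), so p = 11/15.
Similarly C's optimal q on r1 is 1/3, and the value is -3·(1/3) + (1)·(2/3) = -1/3.

-1/3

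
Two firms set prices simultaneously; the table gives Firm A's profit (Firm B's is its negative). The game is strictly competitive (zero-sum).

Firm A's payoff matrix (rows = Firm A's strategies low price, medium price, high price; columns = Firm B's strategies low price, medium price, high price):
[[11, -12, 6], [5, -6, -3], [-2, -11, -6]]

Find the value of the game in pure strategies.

Row minima: -12, -6, -11 → Firm A's maximin is -6.
Column maxima: 11, -6, 6 → Firm B's minimax is -6.
They coincide at (medium price, medium price), so the value is -6.

-6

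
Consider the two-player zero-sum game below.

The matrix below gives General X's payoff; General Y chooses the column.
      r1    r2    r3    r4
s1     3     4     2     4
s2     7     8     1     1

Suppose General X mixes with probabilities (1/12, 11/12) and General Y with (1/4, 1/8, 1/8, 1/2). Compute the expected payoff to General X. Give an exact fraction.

325/96

Against (1/4, 1/8, 1/8, 1/2), each row's expected payoff is s1: 7/2; s2: 27/8.
Taking the (1/12, 11/12)-weighted average: (1/12)·(7/2) + (11/12)·(27/8) = 325/96.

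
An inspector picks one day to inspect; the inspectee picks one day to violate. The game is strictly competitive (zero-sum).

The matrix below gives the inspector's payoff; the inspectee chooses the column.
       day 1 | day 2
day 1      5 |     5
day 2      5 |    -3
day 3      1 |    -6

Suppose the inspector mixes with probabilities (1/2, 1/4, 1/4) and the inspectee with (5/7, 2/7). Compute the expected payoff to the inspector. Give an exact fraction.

41/14

Against (5/7, 2/7), each row's expected payoff is day 1: 5; day 2: 19/7; day 3: -1.
Taking the (1/2, 1/4, 1/4)-weighted average: (1/2)·(5) + (1/4)·(19/7) + (1/4)·(-1) = 41/14.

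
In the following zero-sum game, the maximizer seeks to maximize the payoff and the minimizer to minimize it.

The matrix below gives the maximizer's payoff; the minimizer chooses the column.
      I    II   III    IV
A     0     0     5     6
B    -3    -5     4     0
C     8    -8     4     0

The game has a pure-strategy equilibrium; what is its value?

Row minima: 0, -5, -8 → the maximizer's maximin is 0.
Column maxima: 8, 0, 5, 6 → the minimizer's minimax is 0.
They coincide at (A, II), so the value is 0.

0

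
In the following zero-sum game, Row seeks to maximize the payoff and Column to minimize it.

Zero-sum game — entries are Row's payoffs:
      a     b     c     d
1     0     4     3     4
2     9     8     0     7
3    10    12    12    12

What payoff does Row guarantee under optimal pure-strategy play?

Row minima: 0, 0, 10 → Row's maximin is 10.
Column maxima: 10, 12, 12, 12 → Column's minimax is 10.
They coincide at (3, a), so the value is 10.

10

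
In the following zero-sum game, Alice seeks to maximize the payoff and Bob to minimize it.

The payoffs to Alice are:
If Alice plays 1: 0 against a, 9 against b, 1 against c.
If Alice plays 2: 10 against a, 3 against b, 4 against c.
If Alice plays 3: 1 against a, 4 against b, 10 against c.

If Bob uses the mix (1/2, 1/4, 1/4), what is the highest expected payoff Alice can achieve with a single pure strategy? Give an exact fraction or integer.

27/4

1: (0)·(1/2) + (9)·(1/4) + (1)·(1/4) = 5/2.
2: (10)·(1/2) + (3)·(1/4) + (4)·(1/4) = 27/4.
3: (1)·(1/2) + (4)·(1/4) + (10)·(1/4) = 4.
The best pure response is 2 with expected payoff 27/4.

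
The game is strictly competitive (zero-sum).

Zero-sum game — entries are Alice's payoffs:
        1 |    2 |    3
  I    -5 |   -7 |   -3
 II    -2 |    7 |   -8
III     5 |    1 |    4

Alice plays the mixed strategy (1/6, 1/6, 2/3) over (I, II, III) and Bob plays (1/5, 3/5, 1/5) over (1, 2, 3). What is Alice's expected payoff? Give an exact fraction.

1

Against (1/5, 3/5, 1/5), each row's expected payoff is I: -29/5; II: 11/5; III: 12/5.
Taking the (1/6, 1/6, 2/3)-weighted average: (1/6)·(-29/5) + (1/6)·(11/5) + (2/3)·(12/5) = 1.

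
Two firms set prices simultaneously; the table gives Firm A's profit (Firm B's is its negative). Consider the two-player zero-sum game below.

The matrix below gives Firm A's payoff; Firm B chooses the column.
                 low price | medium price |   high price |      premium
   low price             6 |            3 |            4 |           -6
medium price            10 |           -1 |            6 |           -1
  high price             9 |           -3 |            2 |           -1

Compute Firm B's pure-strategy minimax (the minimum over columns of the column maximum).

-1

The worst case (largest entry) in each column is low price: 10, medium price: 3, high price: 6, premium: -1.
The best (smallest) of these is -1.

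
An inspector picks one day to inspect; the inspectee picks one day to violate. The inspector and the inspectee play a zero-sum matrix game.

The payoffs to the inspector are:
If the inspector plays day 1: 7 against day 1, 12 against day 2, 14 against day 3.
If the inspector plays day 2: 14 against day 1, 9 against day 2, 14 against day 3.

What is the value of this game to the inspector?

Column day 3 is strictly dominated by day 2 for the inspectee (it gives the inspector more in every row).
The remaining 2×2 game on (day 1, day 2) × (day 1, day 2) has no saddle point. Let the inspector play day 1 with probability p; indifference gives 7p + 14(1−p) = 12p + 9(1−p), so p = 1/2.
Similarly the inspectee's optimal q on day 1 is 3/10, and the value is 7·(3/10) + (12)·(7/10) = 21/2.

21/2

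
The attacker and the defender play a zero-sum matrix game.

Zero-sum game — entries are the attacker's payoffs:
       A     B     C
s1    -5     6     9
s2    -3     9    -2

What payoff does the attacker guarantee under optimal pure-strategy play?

Row minima: -5, -3 → the attacker's maximin is -3.
Column maxima: -3, 9, 9 → the defender's minimax is -3.
They coincide at (s2, A), so the value is -3.

-3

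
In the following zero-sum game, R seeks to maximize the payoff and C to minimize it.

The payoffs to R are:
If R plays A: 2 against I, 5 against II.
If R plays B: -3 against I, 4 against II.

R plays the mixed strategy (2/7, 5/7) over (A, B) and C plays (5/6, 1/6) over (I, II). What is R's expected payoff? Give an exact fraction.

-25/42

Against (5/6, 1/6), each row's expected payoff is A: 5/2; B: -11/6.
Taking the (2/7, 5/7)-weighted average: (2/7)·(5/2) + (5/7)·(-11/6) = -25/42.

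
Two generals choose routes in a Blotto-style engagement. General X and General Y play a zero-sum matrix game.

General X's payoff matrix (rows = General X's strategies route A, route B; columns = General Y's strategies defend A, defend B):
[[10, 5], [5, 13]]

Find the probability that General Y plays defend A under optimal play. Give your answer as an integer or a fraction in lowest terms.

Row minima are 5 and 5, so General X's maximin is 5; column maxima are 10 and 13, so General Y's minimax is 10. These differ, so the equilibrium is in mixed strategies.
Let General Y play defend A with probability q. General X is indifferent when 10q + 5(1−q) = 5q + 13(1−q), giving q = 8/13.

8/13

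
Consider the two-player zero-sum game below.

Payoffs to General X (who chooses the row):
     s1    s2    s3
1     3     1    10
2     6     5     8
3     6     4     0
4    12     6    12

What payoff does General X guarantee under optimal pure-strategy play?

6

Row minima: 1, 5, 0, 6 → General X's maximin is 6.
Column maxima: 12, 6, 12 → General Y's minimax is 6.
They coincide at (4, s2), so the value is 6.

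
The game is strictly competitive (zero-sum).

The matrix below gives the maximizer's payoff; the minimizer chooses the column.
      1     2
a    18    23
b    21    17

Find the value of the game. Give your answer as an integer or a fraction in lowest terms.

59/3

Row minima are 18 and 17, so the maximizer's maximin is 18; column maxima are 21 and 23, so the minimizer's minimax is 21. These differ, so the equilibrium is in mixed strategies.
Let the maximizer play a with probability p. The minimizer is indifferent when 18p + 21(1−p) = 23p + 17(1−p), giving p = 4/9.
Let the minimizer play 1 with probability q. The maximizer is indifferent when 18q + 23(1−q) = 21q + 17(1−q), giving q = 2/3.
The value is 18·(2/3) + (23)·(1/3) = 59/3.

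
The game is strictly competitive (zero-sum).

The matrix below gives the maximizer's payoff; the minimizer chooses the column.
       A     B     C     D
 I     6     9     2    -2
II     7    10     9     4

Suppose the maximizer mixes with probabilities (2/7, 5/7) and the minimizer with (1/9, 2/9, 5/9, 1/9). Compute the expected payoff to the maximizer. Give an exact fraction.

148/21

Against (1/9, 2/9, 5/9, 1/9), each row's expected payoff is I: 32/9; II: 76/9.
Taking the (2/7, 5/7)-weighted average: (2/7)·(32/9) + (5/7)·(76/9) = 148/21.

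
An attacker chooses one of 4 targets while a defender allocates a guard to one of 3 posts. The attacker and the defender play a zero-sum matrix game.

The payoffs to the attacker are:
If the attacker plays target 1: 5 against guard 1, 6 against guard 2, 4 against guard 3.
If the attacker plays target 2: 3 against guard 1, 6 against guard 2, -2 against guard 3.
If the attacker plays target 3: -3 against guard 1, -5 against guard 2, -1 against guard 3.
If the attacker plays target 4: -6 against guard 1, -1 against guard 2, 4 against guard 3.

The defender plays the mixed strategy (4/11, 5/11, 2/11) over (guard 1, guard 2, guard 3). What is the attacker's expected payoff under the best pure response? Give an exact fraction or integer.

target 1: (5)·(4/11) + (6)·(5/11) + (4)·(2/11) = 58/11.
target 2: (3)·(4/11) + (6)·(5/11) + (-2)·(2/11) = 38/11.
target 3: (-3)·(4/11) + (-5)·(5/11) + (-1)·(2/11) = -39/11.
target 4: (-6)·(4/11) + (-1)·(5/11) + (4)·(2/11) = -21/11.
The best pure response is target 1 with expected payoff 58/11.

58/11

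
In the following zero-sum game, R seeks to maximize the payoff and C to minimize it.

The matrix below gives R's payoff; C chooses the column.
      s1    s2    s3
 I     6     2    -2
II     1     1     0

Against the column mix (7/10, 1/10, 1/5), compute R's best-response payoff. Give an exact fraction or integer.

I: (6)·(7/10) + (2)·(1/10) + (-2)·(1/5) = 4.
II: (1)·(7/10) + (1)·(1/10) + (0)·(1/5) = 4/5.
The best pure response is I with expected payoff 4.

4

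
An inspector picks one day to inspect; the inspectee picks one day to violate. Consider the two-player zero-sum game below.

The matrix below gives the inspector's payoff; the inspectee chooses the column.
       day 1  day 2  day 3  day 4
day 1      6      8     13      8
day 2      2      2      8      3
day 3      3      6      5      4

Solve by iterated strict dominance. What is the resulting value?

6

Row day 3 is strictly dominated by row day 1 (6>3, 8>6, 13>5, 8>4); eliminate day 3.
Row day 2 is strictly dominated by row day 1 (6>2, 8>2, 13>8, 8>3); eliminate day 2.
Column day 4 is strictly dominated by day 1 for the inspectee (6<8); eliminate day 4.
Column day 3 is strictly dominated by day 1 for the inspectee (6<13); eliminate day 3.
Column day 2 is strictly dominated by day 1 for the inspectee (6<8); eliminate day 2.
Only (day 1, day 1) remains, with payoff 6.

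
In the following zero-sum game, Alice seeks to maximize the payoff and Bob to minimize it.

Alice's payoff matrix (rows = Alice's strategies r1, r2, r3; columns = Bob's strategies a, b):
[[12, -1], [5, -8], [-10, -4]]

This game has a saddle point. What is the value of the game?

Row minima: -1, -8, -10 → Alice's maximin is -1.
Column maxima: 12, -1 → Bob's minimax is -1.
They coincide at (r1, b), so the value is -1.

-1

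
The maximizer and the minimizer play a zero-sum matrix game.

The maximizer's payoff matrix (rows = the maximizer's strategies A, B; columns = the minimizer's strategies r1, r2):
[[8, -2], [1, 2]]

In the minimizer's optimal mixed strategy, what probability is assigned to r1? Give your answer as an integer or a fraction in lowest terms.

4/11

Row minima are -2 and 1, so the maximizer's maximin is 1; column maxima are 8 and 2, so the minimizer's minimax is 2. These differ, so the equilibrium is in mixed strategies.
Let the minimizer play r1 with probability q. The maximizer is indifferent when 8q − 2(1−q) = q + 2(1−q), giving q = 4/11.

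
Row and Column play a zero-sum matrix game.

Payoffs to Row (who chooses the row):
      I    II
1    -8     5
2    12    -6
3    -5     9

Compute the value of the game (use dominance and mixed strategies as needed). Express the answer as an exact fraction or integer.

39/16

Row 1 is strictly dominated by row 3, so Row never plays it.
The remaining 2×2 game on (2, 3) × (I, II) has no saddle point. Let Row play 2 with probability p; indifference gives 12p − 5(1−p) = −6p + 9(1−p), so p = 7/16.
Similarly Column's optimal q on I is 15/32, and the value is 12·(15/32) + (-6)·(17/32) = 39/16.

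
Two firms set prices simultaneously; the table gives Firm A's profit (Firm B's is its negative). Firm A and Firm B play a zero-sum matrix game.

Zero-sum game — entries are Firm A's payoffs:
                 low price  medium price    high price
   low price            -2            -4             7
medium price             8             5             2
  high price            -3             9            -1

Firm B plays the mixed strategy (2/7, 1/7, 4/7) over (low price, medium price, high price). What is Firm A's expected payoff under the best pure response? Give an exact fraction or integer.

29/7

low price: (-2)·(2/7) + (-4)·(1/7) + (7)·(4/7) = 20/7.
medium price: (8)·(2/7) + (5)·(1/7) + (2)·(4/7) = 29/7.
high price: (-3)·(2/7) + (9)·(1/7) + (-1)·(4/7) = -1/7.
The best pure response is medium price with expected payoff 29/7.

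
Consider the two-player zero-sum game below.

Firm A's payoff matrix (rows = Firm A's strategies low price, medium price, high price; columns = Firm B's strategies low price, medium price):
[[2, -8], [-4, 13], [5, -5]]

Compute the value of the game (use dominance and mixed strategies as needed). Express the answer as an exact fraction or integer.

Row low price is strictly dominated by row high price, so Firm A never plays it.
The remaining 2×2 game on (medium price, high price) × (low price, medium price) has no saddle point. Let Firm A play medium price with probability p; indifference gives −4p + 5(1−p) = 13p − 5(1−p), so p = 10/27.
Similarly Firm B's optimal q on low price is 2/3, and the value is -4·(2/3) + (13)·(1/3) = 5/3.

5/3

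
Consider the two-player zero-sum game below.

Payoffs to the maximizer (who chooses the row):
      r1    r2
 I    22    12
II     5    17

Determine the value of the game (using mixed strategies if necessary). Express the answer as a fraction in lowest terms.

Row minima are 12 and 5, so the maximizer's maximin is 12; column maxima are 22 and 17, so the minimizer's minimax is 17. These differ, so the equilibrium is in mixed strategies.
Let the maximizer play I with probability p. The minimizer is indifferent when 22p + 5(1−p) = 12p + 17(1−p), giving p = 6/11.
Let the minimizer play r1 with probability q. The maximizer is indifferent when 22q + 12(1−q) = 5q + 17(1−q), giving q = 5/22.
The value is 22·(5/22) + (12)·(17/22) = 157/11.

157/11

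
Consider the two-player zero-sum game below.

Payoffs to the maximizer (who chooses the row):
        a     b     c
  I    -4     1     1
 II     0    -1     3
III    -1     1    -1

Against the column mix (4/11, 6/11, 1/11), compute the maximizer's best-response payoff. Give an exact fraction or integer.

1/11

I: (-4)·(4/11) + (1)·(6/11) + (1)·(1/11) = -9/11.
II: (0)·(4/11) + (-1)·(6/11) + (3)·(1/11) = -3/11.
III: (-1)·(4/11) + (1)·(6/11) + (-1)·(1/11) = 1/11.
The best pure response is III with expected payoff 1/11.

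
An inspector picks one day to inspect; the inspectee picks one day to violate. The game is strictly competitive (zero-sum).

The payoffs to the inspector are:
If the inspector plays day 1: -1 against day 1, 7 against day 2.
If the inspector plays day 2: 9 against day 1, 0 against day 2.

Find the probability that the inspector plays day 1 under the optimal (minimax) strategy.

9/17

Row minima are -1 and 0, so the inspector's maximin is 0; column maxima are 9 and 7, so the inspectee's minimax is 7. These differ, so the equilibrium is in mixed strategies.
Let the inspector play day 1 with probability p. The inspectee is indifferent when −p + 9(1−p) = 7p, giving p = 9/17.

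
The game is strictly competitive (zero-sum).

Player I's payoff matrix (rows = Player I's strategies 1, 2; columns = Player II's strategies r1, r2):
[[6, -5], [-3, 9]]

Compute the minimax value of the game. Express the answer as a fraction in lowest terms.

Row minima are -5 and -3, so Player I's maximin is -3; column maxima are 6 and 9, so Player II's minimax is 6. These differ, so the equilibrium is in mixed strategies.
Let Player I play 1 with probability p. Player II is indifferent when 6p − 3(1−p) = −5p + 9(1−p), giving p = 12/23.
Let Player II play r1 with probability q. Player I is indifferent when 6q − 5(1−q) = −3q + 9(1−q), giving q = 14/23.
The value is 6·(14/23) + (-5)·(9/23) = 39/23.

39/23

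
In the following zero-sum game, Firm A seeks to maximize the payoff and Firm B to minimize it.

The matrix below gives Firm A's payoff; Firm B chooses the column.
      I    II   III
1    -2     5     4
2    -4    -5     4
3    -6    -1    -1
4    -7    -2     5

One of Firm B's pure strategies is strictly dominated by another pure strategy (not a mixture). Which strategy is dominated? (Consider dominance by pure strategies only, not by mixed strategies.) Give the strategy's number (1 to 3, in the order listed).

3

Firm B prefers columns that give Firm A less. Compare III with I: -2 < 4, -4 < 4, -6 < -1, -7 < 5.
So I strictly dominates III for Firm B; III is strictly dominated.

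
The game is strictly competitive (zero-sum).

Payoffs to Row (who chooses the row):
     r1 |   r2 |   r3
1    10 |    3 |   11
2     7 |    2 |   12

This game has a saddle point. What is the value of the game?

3

Row minima: 3, 2 → Row's maximin is 3.
Column maxima: 10, 3, 12 → Column's minimax is 3.
They coincide at (1, r2), so the value is 3.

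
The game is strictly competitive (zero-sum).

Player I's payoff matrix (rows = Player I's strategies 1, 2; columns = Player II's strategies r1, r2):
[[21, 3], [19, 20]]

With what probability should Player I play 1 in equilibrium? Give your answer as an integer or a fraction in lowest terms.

Row minima are 3 and 19, so Player I's maximin is 19; column maxima are 21 and 20, so Player II's minimax is 20. These differ, so the equilibrium is in mixed strategies.
Let Player I play 1 with probability p. Player II is indifferent when 21p + 19(1−p) = 3p + 20(1−p), giving p = 1/19.

1/19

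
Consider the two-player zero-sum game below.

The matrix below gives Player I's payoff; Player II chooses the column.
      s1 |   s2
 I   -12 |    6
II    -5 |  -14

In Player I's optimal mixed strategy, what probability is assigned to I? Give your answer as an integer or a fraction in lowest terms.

1/3

Row minima are -12 and -14, so Player I's maximin is -12; column maxima are -5 and 6, so Player II's minimax is -5. These differ, so the equilibrium is in mixed strategies.
Let Player I play I with probability p. Player II is indifferent when −12p − 5(1−p) = 6p − 14(1−p), giving p = 1/3.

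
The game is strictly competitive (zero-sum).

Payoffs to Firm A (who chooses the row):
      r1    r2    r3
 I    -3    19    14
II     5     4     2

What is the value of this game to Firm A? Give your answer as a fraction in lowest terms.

Column r2 is strictly dominated by r3 for Firm B (it gives Firm A more in every row).
The remaining 2×2 game on (I, II) × (r1, r3) has no saddle point. Let Firm A play I with probability p; indifference gives −3p + 5(1−p) = 14p + 2(1−p), so p = 3/20.
Similarly Firm B's optimal q on r1 is 3/5, and the value is -3·(3/5) + (14)·(2/5) = 19/5.

19/5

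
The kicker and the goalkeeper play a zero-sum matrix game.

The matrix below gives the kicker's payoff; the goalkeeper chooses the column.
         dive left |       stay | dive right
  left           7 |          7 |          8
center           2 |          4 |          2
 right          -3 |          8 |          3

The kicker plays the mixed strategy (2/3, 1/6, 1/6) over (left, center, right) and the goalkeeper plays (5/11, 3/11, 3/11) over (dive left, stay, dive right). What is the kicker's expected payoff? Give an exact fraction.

61/11

Against (5/11, 3/11, 3/11), each row's expected payoff is left: 80/11; center: 28/11; right: 18/11.
Taking the (2/3, 1/6, 1/6)-weighted average: (2/3)·(80/11) + (1/6)·(28/11) + (1/6)·(18/11) = 61/11.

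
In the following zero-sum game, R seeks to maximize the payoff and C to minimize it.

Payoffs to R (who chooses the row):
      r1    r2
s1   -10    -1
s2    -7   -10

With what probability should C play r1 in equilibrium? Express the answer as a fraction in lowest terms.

Row minima are -10 and -10, so R's maximin is -10; column maxima are -7 and -1, so C's minimax is -7. These differ, so the equilibrium is in mixed strategies.
Let C play r1 with probability q. R is indifferent when −10q − (1−q) = −7q − 10(1−q), giving q = 3/4.

3/4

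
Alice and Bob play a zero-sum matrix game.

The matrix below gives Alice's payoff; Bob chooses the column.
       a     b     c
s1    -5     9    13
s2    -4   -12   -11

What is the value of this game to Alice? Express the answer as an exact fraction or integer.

-48/11

Column c is strictly dominated by b for Bob (it gives Alice more in every row).
The remaining 2×2 game on (s1, s2) × (a, b) has no saddle point. Let Alice play s1 with probability p; indifference gives −5p − 4(1−p) = 9p − 12(1−p), so p = 4/11.
Similarly Bob's optimal q on a is 21/22, and the value is -5·(21/22) + (9)·(1/22) = -48/11.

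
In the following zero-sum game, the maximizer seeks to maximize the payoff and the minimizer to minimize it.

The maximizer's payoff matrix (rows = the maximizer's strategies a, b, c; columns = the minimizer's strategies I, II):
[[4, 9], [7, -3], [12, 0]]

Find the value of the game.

108/17

Row b is strictly dominated by row c, so the maximizer never plays it.
The remaining 2×2 game on (a, c) × (I, II) has no saddle point. Let the maximizer play a with probability p; indifference gives 4p + 12(1−p) = 9p, so p = 12/17.
Similarly the minimizer's optimal q on I is 9/17, and the value is 4·(9/17) + (9)·(8/17) = 108/17.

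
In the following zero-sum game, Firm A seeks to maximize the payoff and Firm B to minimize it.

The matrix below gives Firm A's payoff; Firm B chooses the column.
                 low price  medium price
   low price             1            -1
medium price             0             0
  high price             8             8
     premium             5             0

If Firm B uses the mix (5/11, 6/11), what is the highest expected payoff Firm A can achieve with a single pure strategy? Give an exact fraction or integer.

low price: (1)·(5/11) + (-1)·(6/11) = -1/11.
medium price: (0)·(5/11) + (0)·(6/11) = 0.
high price: (8)·(5/11) + (8)·(6/11) = 8.
premium: (5)·(5/11) + (0)·(6/11) = 25/11.
The best pure response is high price with expected payoff 8.

8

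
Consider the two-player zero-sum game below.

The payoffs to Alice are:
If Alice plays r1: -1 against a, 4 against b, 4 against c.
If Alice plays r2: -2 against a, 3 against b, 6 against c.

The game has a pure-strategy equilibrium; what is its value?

Row minima: -1, -2 → Alice's maximin is -1.
Column maxima: -1, 4, 6 → Bob's minimax is -1.
They coincide at (r1, a), so the value is -1.

-1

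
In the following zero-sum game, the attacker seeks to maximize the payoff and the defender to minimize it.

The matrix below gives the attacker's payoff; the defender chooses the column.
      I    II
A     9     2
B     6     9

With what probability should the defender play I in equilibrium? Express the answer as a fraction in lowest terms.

Row minima are 2 and 6, so the attacker's maximin is 6; column maxima are 9 and 9, so the defender's minimax is 9. These differ, so the equilibrium is in mixed strategies.
Let the defender play I with probability q. The attacker is indifferent when 9q + 2(1−q) = 6q + 9(1−q), giving q = 7/10.

7/10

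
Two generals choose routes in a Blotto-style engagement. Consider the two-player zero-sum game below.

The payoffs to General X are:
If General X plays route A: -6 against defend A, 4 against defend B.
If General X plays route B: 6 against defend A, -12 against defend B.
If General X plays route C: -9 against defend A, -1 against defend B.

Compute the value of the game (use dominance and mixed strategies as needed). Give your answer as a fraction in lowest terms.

-12/7

Row route C is strictly dominated by row route A, so General X never plays it.
The remaining 2×2 game on (route A, route B) × (defend A, defend B) has no saddle point. Let General X play route A with probability p; indifference gives −6p + 6(1−p) = 4p − 12(1−p), so p = 9/14.
Similarly General Y's optimal q on defend A is 4/7, and the value is -6·(4/7) + (4)·(3/7) = -12/7.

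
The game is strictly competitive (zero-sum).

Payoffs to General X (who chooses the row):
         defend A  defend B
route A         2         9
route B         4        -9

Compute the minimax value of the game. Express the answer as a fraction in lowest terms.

27/10

Row minima are 2 and -9, so General X's maximin is 2; column maxima are 4 and 9, so General Y's minimax is 4. These differ, so the equilibrium is in mixed strategies.
Let General X play route A with probability p. General Y is indifferent when 2p + 4(1−p) = 9p − 9(1−p), giving p = 13/20.
Let General Y play defend A with probability q. General X is indifferent when 2q + 9(1−q) = 4q − 9(1−q), giving q = 9/10.
The value is 2·(9/10) + (9)·(1/10) = 27/10.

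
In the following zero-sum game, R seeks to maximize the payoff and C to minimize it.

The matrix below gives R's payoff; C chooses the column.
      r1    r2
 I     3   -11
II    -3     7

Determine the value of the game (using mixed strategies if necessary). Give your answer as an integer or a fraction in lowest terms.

-1/2

Row minima are -11 and -3, so R's maximin is -3; column maxima are 3 and 7, so C's minimax is 3. These differ, so the equilibrium is in mixed strategies.
Let R play I with probability p. C is indifferent when 3p − 3(1−p) = −11p + 7(1−p), giving p = 5/12.
Let C play r1 with probability q. R is indifferent when 3q − 11(1−q) = −3q + 7(1−q), giving q = 3/4.
The value is 3·(3/4) + (-11)·(1/4) = -1/2.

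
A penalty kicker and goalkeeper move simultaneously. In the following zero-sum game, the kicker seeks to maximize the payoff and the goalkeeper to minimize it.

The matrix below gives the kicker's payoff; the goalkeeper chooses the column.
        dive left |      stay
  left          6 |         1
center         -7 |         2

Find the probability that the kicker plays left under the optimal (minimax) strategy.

9/14

Row minima are 1 and -7, so the kicker's maximin is 1; column maxima are 6 and 2, so the goalkeeper's minimax is 2. These differ, so the equilibrium is in mixed strategies.
Let the kicker play left with probability p. The goalkeeper is indifferent when 6p − 7(1−p) = p + 2(1−p), giving p = 9/14.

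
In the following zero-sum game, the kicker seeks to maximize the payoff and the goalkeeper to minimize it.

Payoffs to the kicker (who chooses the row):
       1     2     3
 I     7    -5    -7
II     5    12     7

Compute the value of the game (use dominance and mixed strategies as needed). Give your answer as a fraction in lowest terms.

21/4

Column 2 is strictly dominated by 3 for the goalkeeper (it gives the kicker more in every row).
The remaining 2×2 game on (I, II) × (1, 3) has no saddle point. Let the kicker play I with probability p; indifference gives 7p + 5(1−p) = −7p + 7(1−p), so p = 1/8.
Similarly the goalkeeper's optimal q on 1 is 7/8, and the value is 7·(7/8) + (-7)·(1/8) = 21/4.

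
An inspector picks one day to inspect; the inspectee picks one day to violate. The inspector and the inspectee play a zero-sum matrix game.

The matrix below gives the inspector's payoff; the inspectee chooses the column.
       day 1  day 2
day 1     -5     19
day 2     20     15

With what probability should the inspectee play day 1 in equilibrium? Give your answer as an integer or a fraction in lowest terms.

Row minima are -5 and 15, so the inspector's maximin is 15; column maxima are 20 and 19, so the inspectee's minimax is 19. These differ, so the equilibrium is in mixed strategies.
Let the inspectee play day 1 with probability q. The inspector is indifferent when −5q + 19(1−q) = 20q + 15(1−q), giving q = 4/29.

4/29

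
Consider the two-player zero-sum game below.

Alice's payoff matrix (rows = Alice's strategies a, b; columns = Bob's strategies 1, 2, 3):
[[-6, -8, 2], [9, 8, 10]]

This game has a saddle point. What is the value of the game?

8

Row minima: -8, 8 → Alice's maximin is 8.
Column maxima: 9, 8, 10 → Bob's minimax is 8.
They coincide at (b, 2), so the value is 8.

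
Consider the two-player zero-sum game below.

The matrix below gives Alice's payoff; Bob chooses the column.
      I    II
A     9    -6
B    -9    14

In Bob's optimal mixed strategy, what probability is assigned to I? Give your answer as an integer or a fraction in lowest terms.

Row minima are -6 and -9, so Alice's maximin is -6; column maxima are 9 and 14, so Bob's minimax is 9. These differ, so the equilibrium is in mixed strategies.
Let Bob play I with probability q. Alice is indifferent when 9q − 6(1−q) = −9q + 14(1−q), giving q = 10/19.

10/19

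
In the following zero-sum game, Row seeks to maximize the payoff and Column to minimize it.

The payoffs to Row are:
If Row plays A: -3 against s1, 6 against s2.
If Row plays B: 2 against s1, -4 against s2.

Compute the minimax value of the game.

Row minima are -3 and -4, so Row's maximin is -3; column maxima are 2 and 6, so Column's minimax is 2. These differ, so the equilibrium is in mixed strategies.
Let Row play A with probability p. Column is indifferent when −3p + 2(1−p) = 6p − 4(1−p), giving p = 2/5.
Let Column play s1 with probability q. Row is indifferent when −3q + 6(1−q) = 2q − 4(1−q), giving q = 2/3.
The value is -3·(2/3) + (6)·(1/3) = 0.

0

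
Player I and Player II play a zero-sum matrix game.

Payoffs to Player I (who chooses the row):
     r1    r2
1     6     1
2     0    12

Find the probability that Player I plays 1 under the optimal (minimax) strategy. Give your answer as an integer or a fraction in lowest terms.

Row minima are 1 and 0, so Player I's maximin is 1; column maxima are 6 and 12, so Player II's minimax is 6. These differ, so the equilibrium is in mixed strategies.
Let Player I play 1 with probability p. Player II is indifferent when 6p = p + 12(1−p), giving p = 12/17.

12/17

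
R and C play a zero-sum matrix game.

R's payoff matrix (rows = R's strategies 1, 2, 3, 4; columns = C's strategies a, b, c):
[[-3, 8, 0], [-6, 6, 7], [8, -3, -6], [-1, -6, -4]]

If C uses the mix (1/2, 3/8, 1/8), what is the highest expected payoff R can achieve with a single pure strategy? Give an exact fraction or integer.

1: (-3)·(1/2) + (8)·(3/8) + (0)·(1/8) = 3/2.
2: (-6)·(1/2) + (6)·(3/8) + (7)·(1/8) = 1/8.
3: (8)·(1/2) + (-3)·(3/8) + (-6)·(1/8) = 17/8.
4: (-1)·(1/2) + (-6)·(3/8) + (-4)·(1/8) = -13/4.
The best pure response is 3 with expected payoff 17/8.

17/8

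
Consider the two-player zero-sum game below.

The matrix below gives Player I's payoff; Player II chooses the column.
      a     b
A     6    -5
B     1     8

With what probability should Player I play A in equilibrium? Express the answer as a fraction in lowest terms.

Row minima are -5 and 1, so Player I's maximin is 1; column maxima are 6 and 8, so Player II's minimax is 6. These differ, so the equilibrium is in mixed strategies.
Let Player I play A with probability p. Player II is indifferent when 6p + (1−p) = −5p + 8(1−p), giving p = 7/18.

7/18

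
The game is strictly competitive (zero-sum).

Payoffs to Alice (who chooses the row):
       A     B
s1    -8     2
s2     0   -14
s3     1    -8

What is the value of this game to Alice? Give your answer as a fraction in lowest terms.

Row s2 is strictly dominated by row s3, so Alice never plays it.
The remaining 2×2 game on (s1, s3) × (A, B) has no saddle point. Let Alice play s1 with probability p; indifference gives −8p + (1−p) = 2p − 8(1−p), so p = 9/19.
Similarly Bob's optimal q on A is 10/19, and the value is -8·(10/19) + (2)·(9/19) = -62/19.

-62/19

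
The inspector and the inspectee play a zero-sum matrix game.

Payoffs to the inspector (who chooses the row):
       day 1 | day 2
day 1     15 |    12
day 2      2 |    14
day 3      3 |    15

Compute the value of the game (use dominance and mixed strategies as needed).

63/5

Row day 2 is strictly dominated by row day 3, so the inspector never plays it.
The remaining 2×2 game on (day 1, day 3) × (day 1, day 2) has no saddle point. Let the inspector play day 1 with probability p; indifference gives 15p + 3(1−p) = 12p + 15(1−p), so p = 4/5.
Similarly the inspectee's optimal q on day 1 is 1/5, and the value is 15·(1/5) + (12)·(4/5) = 63/5.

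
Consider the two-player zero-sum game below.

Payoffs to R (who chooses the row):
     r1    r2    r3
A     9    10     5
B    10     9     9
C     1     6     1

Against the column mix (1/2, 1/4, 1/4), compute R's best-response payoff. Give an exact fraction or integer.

19/2

A: (9)·(1/2) + (10)·(1/4) + (5)·(1/4) = 33/4.
B: (10)·(1/2) + (9)·(1/4) + (9)·(1/4) = 19/2.
C: (1)·(1/2) + (6)·(1/4) + (1)·(1/4) = 9/4.
The best pure response is B with expected payoff 19/2.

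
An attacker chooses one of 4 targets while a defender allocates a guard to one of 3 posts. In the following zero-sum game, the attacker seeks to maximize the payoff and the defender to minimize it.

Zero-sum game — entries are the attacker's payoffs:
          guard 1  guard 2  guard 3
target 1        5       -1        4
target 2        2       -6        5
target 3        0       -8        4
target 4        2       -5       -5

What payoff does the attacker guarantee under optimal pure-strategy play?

Row minima: -1, -6, -8, -5 → the attacker's maximin is -1.
Column maxima: 5, -1, 5 → the defender's minimax is -1.
They coincide at (target 1, guard 2), so the value is -1.

-1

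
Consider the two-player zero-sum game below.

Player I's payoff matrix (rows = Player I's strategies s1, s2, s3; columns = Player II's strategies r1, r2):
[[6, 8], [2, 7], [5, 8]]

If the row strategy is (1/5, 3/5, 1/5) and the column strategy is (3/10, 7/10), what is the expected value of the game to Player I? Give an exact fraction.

Against (3/10, 7/10), each row's expected payoff is s1: 37/5; s2: 11/2; s3: 71/10.
Taking the (1/5, 3/5, 1/5)-weighted average: (1/5)·(37/5) + (3/5)·(11/2) + (1/5)·(71/10) = 31/5.

31/5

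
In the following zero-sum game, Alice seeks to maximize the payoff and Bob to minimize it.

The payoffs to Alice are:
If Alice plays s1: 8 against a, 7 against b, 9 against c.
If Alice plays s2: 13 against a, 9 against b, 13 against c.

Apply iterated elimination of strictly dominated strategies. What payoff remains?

Column a is strictly dominated by b for Bob (7<8, 9<13); eliminate a.
Column c is strictly dominated by b for Bob (7<9, 9<13); eliminate c.
Row s1 is strictly dominated by row s2 (9>7); eliminate s1.
Only (s2, b) remains, with payoff 9.

9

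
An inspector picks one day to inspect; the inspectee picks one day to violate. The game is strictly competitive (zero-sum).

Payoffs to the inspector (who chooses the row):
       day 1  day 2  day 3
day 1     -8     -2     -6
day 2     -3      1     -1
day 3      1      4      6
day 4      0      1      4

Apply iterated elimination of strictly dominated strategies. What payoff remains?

Row day 1 is strictly dominated by row day 2 (-3>-8, 1>-2, -1>-6); eliminate day 1.
Column day 3 is strictly dominated by day 1 for the inspectee (-3<-1, 1<6, 0<4); eliminate day 3.
Row day 2 is strictly dominated by row day 3 (1>-3, 4>1); eliminate day 2.
Row day 4 is strictly dominated by row day 3 (1>0, 4>1); eliminate day 4.
Column day 2 is strictly dominated by day 1 for the inspectee (1<4); eliminate day 2.
Only (day 3, day 1) remains, with payoff 1.

1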